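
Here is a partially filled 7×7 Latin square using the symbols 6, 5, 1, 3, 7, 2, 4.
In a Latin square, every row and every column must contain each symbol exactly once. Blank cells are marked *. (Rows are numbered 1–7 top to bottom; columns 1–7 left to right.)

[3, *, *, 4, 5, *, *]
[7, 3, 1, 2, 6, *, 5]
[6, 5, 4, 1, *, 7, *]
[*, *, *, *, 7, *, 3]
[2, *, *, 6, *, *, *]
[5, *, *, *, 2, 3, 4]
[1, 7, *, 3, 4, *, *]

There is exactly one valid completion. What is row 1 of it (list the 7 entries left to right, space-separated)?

Row 2, column 6: row 2 has {6, 5, 1, 3, 7, 2} and column 6 has {3, 7}, leaving only 4.
Row 3, column 5: row 3 has {6, 5, 1, 7, 4} and column 5 has {6, 5, 7, 2, 4}, leaving only 3.
Row 3, column 7: row 3 has {6, 5, 1, 3, 7, 4} and column 7 has {5, 3, 4}, leaving only 2.
Row 4, column 1: row 4 has {3, 7} and column 1 has {6, 5, 1, 3, 7, 2}, leaving only 4.
Row 4, column 4: row 4 has {3, 7, 4} and column 4 has {6, 1, 3, 2, 4}, leaving only 5.
Row 5, column 5: row 5 has {6, 2} and column 5 has {6, 5, 3, 7, 2, 4}, leaving only 1.
Row 5, column 2: row 5 has {6, 1, 2} and column 2 has {5, 3, 7}, leaving only 4.
Row 5, column 6: row 5 has {6, 1, 2, 4} and column 6 has {3, 7, 4}, leaving only 5.
Row 5, column 7: row 5 has {6, 5, 1, 2, 4} and column 7 has {5, 3, 2, 4}, leaving only 7.
Row 5, column 3: row 5 has {6, 5, 1, 7, 2, 4} and column 3 has {1, 4}, leaving only 3.
Row 6, column 4: row 6 has {5, 3, 2, 4} and column 4 has {6, 5, 1, 3, 2, 4}, leaving only 7.
Row 6, column 3: row 6 has {5, 3, 7, 2, 4} and column 3 has {1, 3, 4}, leaving only 6.
Row 4, column 3: row 4 has {5, 3, 7, 4} and column 3 has {6, 1, 3, 4}, leaving only 2.
Row 1, column 3: row 1 has {5, 3, 4} and column 3 has {6, 1, 3, 2, 4}, leaving only 7.
Row 6, column 2: row 6 has {6, 5, 3, 7, 2, 4} and column 2 has {5, 3, 7, 4}, leaving only 1.
Row 4, column 2: row 4 has {5, 3, 7, 2, 4} and column 2 has {5, 1, 3, 7, 4}, leaving only 6.
Row 1, column 2: row 1 has {5, 3, 7, 4} and column 2 has {6, 5, 1, 3, 7, 4}, leaving only 2.
Row 4, column 6: row 4 has {6, 5, 3, 7, 2, 4} and column 6 has {5, 3, 7, 4}, leaving only 1.
Row 1, column 6: row 1 has {5, 3, 7, 2, 4} and column 6 has {5, 1, 3, 7, 4}, leaving only 6.
Row 1, column 7: row 1 has {6, 5, 3, 7, 2, 4} and column 7 has {5, 3, 7, 2, 4}, leaving only 1.
So row 1 reads: 3 2 7 4 5 6 1.

3 2 7 4 5 6 1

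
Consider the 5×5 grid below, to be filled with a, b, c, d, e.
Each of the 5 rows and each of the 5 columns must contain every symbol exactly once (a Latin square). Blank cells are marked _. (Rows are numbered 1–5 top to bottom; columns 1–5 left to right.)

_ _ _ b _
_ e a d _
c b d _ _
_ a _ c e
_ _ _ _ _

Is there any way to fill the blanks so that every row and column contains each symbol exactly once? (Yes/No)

No row or column among the givens repeats a symbol, and propagating forced cells runs into no contradiction.
One valid completion exists (for instance, a c e b d / b e a d c / c b d e a / d a b c e / e d c a b).

Yes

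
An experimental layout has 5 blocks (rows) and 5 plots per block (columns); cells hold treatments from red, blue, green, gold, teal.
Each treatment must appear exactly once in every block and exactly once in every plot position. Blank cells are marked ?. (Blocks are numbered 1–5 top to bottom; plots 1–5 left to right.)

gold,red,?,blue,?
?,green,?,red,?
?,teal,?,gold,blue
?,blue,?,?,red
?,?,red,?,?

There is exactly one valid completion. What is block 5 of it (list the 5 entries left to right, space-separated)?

Block 5, plot 2: block 5 has {red} and plot 2 has {red, blue, green, teal}, leaving only gold.
Block 3, plot 3: block 3 has {blue, gold, teal} and plot 3 has {red}, leaving only green.
Block 1, plot 3: block 1 has {red, blue, gold} and plot 3 has {red, green}, leaving only teal.
Block 1, plot 5: block 1 has {red, blue, gold, teal} and plot 5 has {red, blue}, leaving only green.
Block 5, plot 5: block 5 has {red, gold} and plot 5 has {red, blue, green}, leaving only teal.
Block 5, plot 4: block 5 has {red, gold, teal} and plot 4 has {red, blue, gold}, leaving only green.
Block 5, plot 1: block 5 has {red, green, gold, teal} and plot 1 has {gold}, leaving only blue.
So block 5 reads: blue gold red green teal.

blue gold red green teal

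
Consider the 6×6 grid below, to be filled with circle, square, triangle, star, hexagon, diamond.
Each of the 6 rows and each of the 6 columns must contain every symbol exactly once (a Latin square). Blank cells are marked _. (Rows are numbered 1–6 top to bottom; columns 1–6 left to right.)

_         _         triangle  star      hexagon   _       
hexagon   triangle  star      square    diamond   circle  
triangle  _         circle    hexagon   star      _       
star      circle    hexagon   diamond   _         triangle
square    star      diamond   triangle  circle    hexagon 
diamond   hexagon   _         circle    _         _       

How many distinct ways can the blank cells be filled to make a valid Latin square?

Row 1, column 1: eliminating its row and column leaves {circle}.
Row 1, column 2: eliminating its row and column leaves {square, diamond}.
Row 1, column 6: eliminating its row and column leaves {square, diamond}.
Row 3, column 2: eliminating its row and column leaves {square, diamond}.
Row 3, column 6: eliminating its row and column leaves {square, diamond}.
Row 4, column 5: eliminating its row and column leaves {square}.
Row 6, column 3: eliminating its row and column leaves {square}.
Row 6, column 5: eliminating its row and column leaves {square, triangle}.
Row 6, column 6: eliminating its row and column leaves {square, star}.
Enumerating the assignments across these blanks that avoid any row or column repeat gives 2 completions.

2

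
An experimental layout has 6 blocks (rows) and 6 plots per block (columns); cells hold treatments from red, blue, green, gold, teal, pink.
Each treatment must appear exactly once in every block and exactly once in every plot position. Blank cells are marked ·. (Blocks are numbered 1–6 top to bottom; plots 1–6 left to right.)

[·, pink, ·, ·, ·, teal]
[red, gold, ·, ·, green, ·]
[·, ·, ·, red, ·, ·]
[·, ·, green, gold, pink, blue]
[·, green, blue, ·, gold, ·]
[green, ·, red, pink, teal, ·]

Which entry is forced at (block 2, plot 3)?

Block 1, plot 3: block 1 has {teal, pink} and plot 3 has {red, blue, green}, leaving only gold.
Block 1, plot 1: block 1 has {gold, teal, pink} and plot 1 has {red, green}, leaving only blue.
Block 1, plot 4: block 1 has {blue, gold, teal, pink} and plot 4 has {red, gold, pink}, leaving only green.
Block 1, plot 5: block 1 has {blue, green, gold, teal, pink} and plot 5 has {green, gold, teal, pink}, leaving only red.
Block 2, plot 6: block 2 has {red, green, gold} and plot 6 has {blue, teal}, leaving only pink.
Block 2 already has {red, green, gold, pink} and plot 3 already has {red, blue, green, gold}, so block 2, plot 3 must be teal.

teal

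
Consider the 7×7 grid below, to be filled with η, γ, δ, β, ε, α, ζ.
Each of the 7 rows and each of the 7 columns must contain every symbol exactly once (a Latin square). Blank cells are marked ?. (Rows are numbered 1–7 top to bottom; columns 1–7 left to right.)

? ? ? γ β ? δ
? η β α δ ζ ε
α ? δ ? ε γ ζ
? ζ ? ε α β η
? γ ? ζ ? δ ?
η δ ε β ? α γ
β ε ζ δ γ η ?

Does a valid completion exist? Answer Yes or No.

Yes

No row or column among the givens repeats a symbol, and propagating forced cells runs into no contradiction.
One valid completion exists (for instance, ζ α η γ β ε δ / γ η β α δ ζ ε / α β δ η ε γ ζ / δ ζ γ ε α β η / ε γ α ζ η δ β / η δ ε β ζ α γ / β ε ζ δ γ η α).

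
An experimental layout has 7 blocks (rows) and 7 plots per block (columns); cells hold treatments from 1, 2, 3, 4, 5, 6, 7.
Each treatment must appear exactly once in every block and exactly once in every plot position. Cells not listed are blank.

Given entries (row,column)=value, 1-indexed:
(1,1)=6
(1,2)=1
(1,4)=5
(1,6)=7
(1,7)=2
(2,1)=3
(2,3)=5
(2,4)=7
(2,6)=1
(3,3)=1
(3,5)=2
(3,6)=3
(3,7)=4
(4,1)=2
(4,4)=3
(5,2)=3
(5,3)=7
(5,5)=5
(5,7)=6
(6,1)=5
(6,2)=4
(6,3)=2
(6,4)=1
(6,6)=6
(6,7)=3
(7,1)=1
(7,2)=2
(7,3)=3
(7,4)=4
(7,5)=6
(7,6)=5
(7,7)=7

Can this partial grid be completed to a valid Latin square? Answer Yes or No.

No

Block 2, plot 7: block 2 together with plot 7 already contain {1, 2, 3, 4, 5, 6, 7} — every symbol — so nothing can go there. The grid has no valid completion.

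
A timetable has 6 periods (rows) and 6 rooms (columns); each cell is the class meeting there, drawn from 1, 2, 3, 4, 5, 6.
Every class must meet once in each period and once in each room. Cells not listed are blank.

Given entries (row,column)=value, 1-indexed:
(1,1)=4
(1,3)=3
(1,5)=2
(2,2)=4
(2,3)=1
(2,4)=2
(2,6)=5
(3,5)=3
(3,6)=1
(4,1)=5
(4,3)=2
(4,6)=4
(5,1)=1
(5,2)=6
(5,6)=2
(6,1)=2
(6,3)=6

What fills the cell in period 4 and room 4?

Period 1, room 6: period 1 has {2, 3, 4} and room 6 has {1, 2, 4, 5}, leaving only 6.
Period 2, room 5: period 2 has {1, 2, 4, 5} and room 5 has {2, 3}, leaving only 6.
Period 2, room 1: period 2 has {1, 2, 4, 5, 6} and room 1 has {1, 2, 4, 5}, leaving only 3.
Period 3, room 1: period 3 has {1, 3} and room 1 has {1, 2, 3, 4, 5}, leaving only 6.
Period 4, room 5: period 4 has {2, 4, 5} and room 5 has {2, 3, 6}, leaving only 1.
Period 4, room 2: period 4 has {1, 2, 4, 5} and room 2 has {4, 6}, leaving only 3.
Period 4 already has {1, 2, 3, 4, 5} and room 4 already has {2}, so period 4, room 4 must be 6.

6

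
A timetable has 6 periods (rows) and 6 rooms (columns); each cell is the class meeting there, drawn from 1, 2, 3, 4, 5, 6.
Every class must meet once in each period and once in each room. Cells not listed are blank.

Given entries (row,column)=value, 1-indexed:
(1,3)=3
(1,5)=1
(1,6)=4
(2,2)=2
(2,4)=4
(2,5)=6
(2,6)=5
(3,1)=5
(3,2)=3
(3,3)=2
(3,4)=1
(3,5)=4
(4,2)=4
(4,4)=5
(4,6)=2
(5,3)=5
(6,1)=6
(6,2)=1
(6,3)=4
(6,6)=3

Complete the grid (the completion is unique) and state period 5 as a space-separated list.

Period 5, room 2: period 5 has {5} and room 2 has {1, 2, 3, 4}, leaving only 6.
Period 5, room 6: period 5 has {5, 6} and room 6 has {2, 3, 4, 5}, leaving only 1.
Period 1, room 1: period 1 has {1, 3, 4} and room 1 has {5, 6}, leaving only 2.
Period 1, room 2: period 1 has {1, 2, 3, 4} and room 2 has {1, 2, 3, 4, 6}, leaving only 5.
Period 1, room 4: period 1 has {1, 2, 3, 4, 5} and room 4 has {1, 4, 5}, leaving only 6.
Period 2, room 3: period 2 has {2, 4, 5, 6} and room 3 has {2, 3, 4, 5}, leaving only 1.
Period 2, room 1: period 2 has {1, 2, 4, 5, 6} and room 1 has {2, 5, 6}, leaving only 3.
Period 5, room 1: period 5 has {1, 5, 6} and room 1 has {2, 3, 5, 6}, leaving only 4.
Period 3, room 6: period 3 has {1, 2, 3, 4, 5} and room 6 has {1, 2, 3, 4, 5}, leaving only 6.
Period 4, room 1: period 4 has {2, 4, 5} and room 1 has {2, 3, 4, 5, 6}, leaving only 1.
Period 4, room 3: period 4 has {1, 2, 4, 5} and room 3 has {1, 2, 3, 4, 5}, leaving only 6.
Period 4, room 5: period 4 has {1, 2, 4, 5, 6} and room 5 has {1, 4, 6}, leaving only 3.
Period 5, room 5: period 5 has {1, 4, 5, 6} and room 5 has {1, 3, 4, 6}, leaving only 2.
Period 5, room 4: period 5 has {1, 2, 4, 5, 6} and room 4 has {1, 4, 5, 6}, leaving only 3.
So period 5 reads: 4 6 5 3 2 1.

4 6 5 3 2 1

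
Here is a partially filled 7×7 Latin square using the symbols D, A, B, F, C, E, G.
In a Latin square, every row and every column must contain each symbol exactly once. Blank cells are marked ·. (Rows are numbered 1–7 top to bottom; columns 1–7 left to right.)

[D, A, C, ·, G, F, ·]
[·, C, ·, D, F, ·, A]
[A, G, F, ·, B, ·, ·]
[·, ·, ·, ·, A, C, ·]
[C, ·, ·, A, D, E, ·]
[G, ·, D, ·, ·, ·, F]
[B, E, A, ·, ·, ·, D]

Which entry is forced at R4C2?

Row 2, column 1: row 2 has {D, A, F, C} and column 1 has {D, A, B, C, G}, leaving only E.
Row 3, column 6: row 3 has {A, B, F, G} and column 6 has {F, C, E}, leaving only D.
Row 4, column 1: row 4 has {A, C} and column 1 has {D, A, B, C, E, G}, leaving only F.
Row 6, column 2: row 6 has {D, F, G} and column 2 has {A, C, E, G}, leaving only B.
Row 4 already has {A, F, C} and column 2 already has {A, B, C, E, G}, so row 4, column 2 must be D.

D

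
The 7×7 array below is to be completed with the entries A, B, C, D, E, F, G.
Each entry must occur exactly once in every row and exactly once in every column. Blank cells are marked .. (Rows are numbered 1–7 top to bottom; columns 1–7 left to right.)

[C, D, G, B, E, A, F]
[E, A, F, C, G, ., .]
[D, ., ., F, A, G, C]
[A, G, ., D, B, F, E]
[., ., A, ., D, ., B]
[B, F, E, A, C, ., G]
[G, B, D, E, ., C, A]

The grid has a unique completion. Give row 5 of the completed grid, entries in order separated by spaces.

Row 5, column 1: row 5 has {A, B, D} and column 1 has {A, B, C, D, E, G}, leaving only F.
Row 5, column 4: row 5 has {A, B, D, F} and column 4 has {A, B, C, D, E, F}, leaving only G.
Row 5, column 6: row 5 has {A, B, D, F, G} and column 6 has {A, C, F, G}, leaving only E.
Row 5, column 2: row 5 has {A, B, D, E, F, G} and column 2 has {A, B, D, F, G}, leaving only C.
So row 5 reads: F C A G D E B.

F C A G D E B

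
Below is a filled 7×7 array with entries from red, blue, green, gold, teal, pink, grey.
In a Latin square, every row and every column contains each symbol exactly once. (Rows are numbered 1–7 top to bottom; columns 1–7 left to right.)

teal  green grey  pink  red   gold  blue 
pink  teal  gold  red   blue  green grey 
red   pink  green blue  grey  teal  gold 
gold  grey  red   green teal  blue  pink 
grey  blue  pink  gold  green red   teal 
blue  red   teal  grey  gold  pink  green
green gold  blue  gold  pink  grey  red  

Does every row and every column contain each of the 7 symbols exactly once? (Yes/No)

Column 4 contains gold twice (at rows 5 and 7), so it is not a permutation.

No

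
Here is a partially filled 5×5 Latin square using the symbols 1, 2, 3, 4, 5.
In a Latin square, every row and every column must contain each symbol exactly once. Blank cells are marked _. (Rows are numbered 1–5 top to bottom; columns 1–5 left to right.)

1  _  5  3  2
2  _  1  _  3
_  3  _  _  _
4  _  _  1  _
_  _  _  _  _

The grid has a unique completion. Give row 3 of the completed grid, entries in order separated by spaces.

5 3 4 2 1

Row 3, column 1: row 3 has {3} and column 1 has {1, 2, 4}, leaving only 5.
Row 1, column 2: row 1 has {1, 2, 3, 5} and column 2 has {3}, leaving only 4.
Row 2, column 2: row 2 has {1, 2, 3} and column 2 has {3, 4}, leaving only 5.
Row 2, column 4: row 2 has {1, 2, 3, 5} and column 4 has {1, 3}, leaving only 4.
Row 3, column 4: row 3 has {3, 5} and column 4 has {1, 3, 4}, leaving only 2.
Row 3, column 3: row 3 has {2, 3, 5} and column 3 has {1, 5}, leaving only 4.
Row 3, column 5: row 3 has {2, 3, 4, 5} and column 5 has {2, 3}, leaving only 1.
So row 3 reads: 5 3 4 2 1.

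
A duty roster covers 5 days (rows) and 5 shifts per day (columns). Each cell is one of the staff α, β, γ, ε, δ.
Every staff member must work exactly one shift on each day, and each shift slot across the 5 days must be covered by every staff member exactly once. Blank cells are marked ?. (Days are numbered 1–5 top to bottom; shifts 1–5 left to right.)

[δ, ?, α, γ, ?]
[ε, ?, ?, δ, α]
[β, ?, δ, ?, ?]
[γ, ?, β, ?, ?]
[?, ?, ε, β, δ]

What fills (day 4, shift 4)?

α

Day 2, shift 3: day 2 has {α, ε, δ} and shift 3 has {α, β, ε, δ}, leaving only γ.
Day 2, shift 2: day 2 has {α, γ, ε, δ} and shift 2 has {}, leaving only β.
Day 1, shift 2: day 1 has {α, γ, δ} and shift 2 has {β}, leaving only ε.
Day 1, shift 5: day 1 has {α, γ, ε, δ} and shift 5 has {α, δ}, leaving only β.
Day 4, shift 5: day 4 has {β, γ} and shift 5 has {α, β, δ}, leaving only ε.
Day 4 already has {β, γ, ε} and shift 4 already has {β, γ, δ}, so day 4, shift 4 must be α.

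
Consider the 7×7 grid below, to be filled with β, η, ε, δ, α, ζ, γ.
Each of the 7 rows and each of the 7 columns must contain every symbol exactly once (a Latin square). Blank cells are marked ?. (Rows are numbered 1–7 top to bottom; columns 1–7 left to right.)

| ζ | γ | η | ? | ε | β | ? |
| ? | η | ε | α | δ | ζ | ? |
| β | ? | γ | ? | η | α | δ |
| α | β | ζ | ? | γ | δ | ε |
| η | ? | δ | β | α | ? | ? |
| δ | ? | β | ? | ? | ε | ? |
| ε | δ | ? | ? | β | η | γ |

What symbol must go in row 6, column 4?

Row 1, column 4: row 1 has {β, η, ε, ζ, γ} and column 4 has {β, α}, leaving only δ.
Row 1, column 7: row 1 has {β, η, ε, δ, ζ, γ} and column 7 has {ε, δ, γ}, leaving only α.
Row 2, column 1: row 2 has {η, ε, δ, α, ζ} and column 1 has {β, η, ε, δ, α, ζ}, leaving only γ.
Row 2, column 7: row 2 has {η, ε, δ, α, ζ, γ} and column 7 has {ε, δ, α, γ}, leaving only β.
Row 4, column 4: row 4 has {β, ε, δ, α, ζ, γ} and column 4 has {β, δ, α}, leaving only η.
Row 5, column 6: row 5 has {β, η, δ, α} and column 6 has {β, η, ε, δ, α, ζ}, leaving only γ.
Row 5, column 7: row 5 has {β, η, δ, α, γ} and column 7 has {β, ε, δ, α, γ}, leaving only ζ.
Row 5, column 2: row 5 has {β, η, δ, α, ζ, γ} and column 2 has {β, η, δ, γ}, leaving only ε.
Row 3, column 2: row 3 has {β, η, δ, α, γ} and column 2 has {β, η, ε, δ, γ}, leaving only ζ.
Row 3, column 4: row 3 has {β, η, δ, α, ζ, γ} and column 4 has {β, η, δ, α}, leaving only ε.
Row 6, column 2: row 6 has {β, ε, δ} and column 2 has {β, η, ε, δ, ζ, γ}, leaving only α.
Row 6, column 5: row 6 has {β, ε, δ, α} and column 5 has {β, η, ε, δ, α, γ}, leaving only ζ.
Row 6 already has {β, ε, δ, α, ζ} and column 4 already has {β, η, ε, δ, α}, so row 6, column 4 must be γ.

γ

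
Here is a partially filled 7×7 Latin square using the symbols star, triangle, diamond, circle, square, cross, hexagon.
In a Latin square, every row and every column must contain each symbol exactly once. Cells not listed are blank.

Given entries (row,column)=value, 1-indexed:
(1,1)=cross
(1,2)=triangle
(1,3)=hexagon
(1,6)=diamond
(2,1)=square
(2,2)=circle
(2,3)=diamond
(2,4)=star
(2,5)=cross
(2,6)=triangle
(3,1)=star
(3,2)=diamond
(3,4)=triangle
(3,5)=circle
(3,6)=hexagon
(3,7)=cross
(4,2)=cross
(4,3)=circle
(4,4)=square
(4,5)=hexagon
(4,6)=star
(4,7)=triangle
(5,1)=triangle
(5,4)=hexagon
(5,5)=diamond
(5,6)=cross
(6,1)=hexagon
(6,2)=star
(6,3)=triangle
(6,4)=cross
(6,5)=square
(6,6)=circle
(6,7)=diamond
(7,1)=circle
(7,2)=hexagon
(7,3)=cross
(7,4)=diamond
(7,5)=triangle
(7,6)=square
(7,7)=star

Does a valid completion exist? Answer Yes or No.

Yes

No row or column among the givens repeats a symbol, and propagating forced cells runs into no contradiction.
One valid completion exists (for instance, cross triangle hexagon circle star diamond square / square circle diamond star cross triangle hexagon / star diamond square triangle circle hexagon cross / diamond cross circle square hexagon star triangle / triangle square star hexagon diamond cross circle / hexagon star triangle cross square circle diamond / circle hexagon cross diamond triangle square star).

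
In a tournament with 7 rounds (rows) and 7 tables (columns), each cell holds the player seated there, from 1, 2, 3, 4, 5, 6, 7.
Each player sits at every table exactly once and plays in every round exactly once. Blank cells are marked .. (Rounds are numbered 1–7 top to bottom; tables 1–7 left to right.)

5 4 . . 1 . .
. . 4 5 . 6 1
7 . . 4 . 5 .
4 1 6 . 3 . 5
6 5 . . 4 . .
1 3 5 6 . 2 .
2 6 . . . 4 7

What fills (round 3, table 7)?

3

Round 2, table 1: round 2 has {1, 4, 5, 6} and table 1 has {1, 2, 4, 5, 6, 7}, leaving only 3.
Round 3, table 2: round 3 has {4, 5, 7} and table 2 has {1, 3, 4, 5, 6}, leaving only 2.
Round 2, table 2: round 2 has {1, 3, 4, 5, 6} and table 2 has {1, 2, 3, 4, 5, 6}, leaving only 7.
Round 2, table 5: round 2 has {1, 3, 4, 5, 6, 7} and table 5 has {1, 3, 4}, leaving only 2.
Round 3, table 5: round 3 has {2, 4, 5, 7} and table 5 has {1, 2, 3, 4}, leaving only 6.
Round 3 already has {2, 4, 5, 6, 7} and table 7 already has {1, 5, 7}, so round 3, table 7 must be 3.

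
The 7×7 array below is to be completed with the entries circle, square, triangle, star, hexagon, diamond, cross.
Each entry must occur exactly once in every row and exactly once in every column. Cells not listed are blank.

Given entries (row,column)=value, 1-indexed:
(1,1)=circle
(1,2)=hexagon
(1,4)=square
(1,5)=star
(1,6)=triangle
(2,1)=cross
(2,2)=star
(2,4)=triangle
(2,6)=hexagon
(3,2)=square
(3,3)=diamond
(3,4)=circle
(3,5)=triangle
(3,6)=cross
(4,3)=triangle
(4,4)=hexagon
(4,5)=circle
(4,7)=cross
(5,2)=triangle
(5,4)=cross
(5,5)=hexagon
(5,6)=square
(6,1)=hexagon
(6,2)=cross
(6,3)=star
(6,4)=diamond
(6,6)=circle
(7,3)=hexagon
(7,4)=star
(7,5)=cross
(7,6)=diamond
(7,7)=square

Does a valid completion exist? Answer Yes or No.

No row or column among the givens repeats a symbol, and propagating forced cells runs into no contradiction.
One valid completion exists (for instance, circle hexagon cross square star triangle diamond / cross star square triangle diamond hexagon circle / star square diamond circle triangle cross hexagon / square diamond triangle hexagon circle star cross / diamond triangle circle cross hexagon square star / hexagon cross star diamond square circle triangle / triangle circle hexagon star cross diamond square).

Yes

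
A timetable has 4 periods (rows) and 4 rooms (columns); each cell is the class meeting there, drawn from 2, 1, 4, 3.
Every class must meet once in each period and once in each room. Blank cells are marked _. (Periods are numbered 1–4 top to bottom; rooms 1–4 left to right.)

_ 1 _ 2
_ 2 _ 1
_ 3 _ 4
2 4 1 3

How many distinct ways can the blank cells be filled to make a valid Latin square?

Period 1, room 1: eliminating its period and room leaves {4, 3}.
Period 1, room 3: eliminating its period and room leaves {4, 3}.
Period 2, room 1: eliminating its period and room leaves {4, 3}.
Period 2, room 3: eliminating its period and room leaves {4, 3}.
Period 3, room 1: eliminating its period and room leaves {1}.
Period 3, room 3: eliminating its period and room leaves {2}.
Enumerating the assignments across these blanks that avoid any period or room repeat gives 2 completions.

2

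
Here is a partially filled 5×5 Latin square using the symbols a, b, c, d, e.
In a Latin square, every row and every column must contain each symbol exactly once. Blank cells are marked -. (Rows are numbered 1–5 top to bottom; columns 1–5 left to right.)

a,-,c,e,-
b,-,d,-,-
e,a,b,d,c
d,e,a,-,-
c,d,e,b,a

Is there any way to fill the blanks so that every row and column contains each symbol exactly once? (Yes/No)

Yes

No row or column among the givens repeats a symbol, and propagating forced cells runs into no contradiction.
One valid completion exists (for instance, a b c e d / b c d a e / e a b d c / d e a c b / c d e b a).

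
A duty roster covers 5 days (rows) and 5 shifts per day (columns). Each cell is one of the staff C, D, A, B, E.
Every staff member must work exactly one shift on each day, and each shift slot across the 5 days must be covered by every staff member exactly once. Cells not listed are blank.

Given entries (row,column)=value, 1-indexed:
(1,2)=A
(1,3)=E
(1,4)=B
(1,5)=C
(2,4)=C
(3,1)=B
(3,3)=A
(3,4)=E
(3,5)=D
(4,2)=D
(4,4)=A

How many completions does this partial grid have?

3

Day 1, shift 1: eliminating its day and shift leaves {D}.
Day 2, shift 1: eliminating its day and shift leaves {D, A, E}.
Day 2, shift 2: eliminating its day and shift leaves {B, E}.
Day 2, shift 3: eliminating its day and shift leaves {D, B}.
Day 2, shift 5: eliminating its day and shift leaves {A, B, E}.
Day 3, shift 2: eliminating its day and shift leaves {C}.
Day 4, shift 1: eliminating its day and shift leaves {C, E}.
Day 4, shift 3: eliminating its day and shift leaves {C, B}.
Day 4, shift 5: eliminating its day and shift leaves {B, E}.
Day 5, shift 1: eliminating its day and shift leaves {C, D, A, E}.
Day 5, shift 2: eliminating its day and shift leaves {C, B, E}.
Day 5, shift 3: eliminating its day and shift leaves {C, D, B}.
Day 5, shift 4: eliminating its day and shift leaves {D}.
Day 5, shift 5: eliminating its day and shift leaves {A, B, E}.
Enumerating the assignments across these blanks that avoid any day or shift repeat gives 3 completions.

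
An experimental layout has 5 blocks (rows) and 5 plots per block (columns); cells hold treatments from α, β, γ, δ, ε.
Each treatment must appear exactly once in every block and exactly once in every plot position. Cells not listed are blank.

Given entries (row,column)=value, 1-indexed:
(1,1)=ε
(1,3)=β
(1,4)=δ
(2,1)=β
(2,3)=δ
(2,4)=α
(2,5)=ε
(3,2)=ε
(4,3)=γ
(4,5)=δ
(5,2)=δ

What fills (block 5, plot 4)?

β

Block 2, plot 2: block 2 has {α, β, δ, ε} and plot 2 has {δ, ε}, leaving only γ.
Block 1, plot 2: block 1 has {β, δ, ε} and plot 2 has {γ, δ, ε}, leaving only α.
Block 1, plot 5: block 1 has {α, β, δ, ε} and plot 5 has {δ, ε}, leaving only γ.
Block 3, plot 3: block 3 has {ε} and plot 3 has {β, γ, δ}, leaving only α.
Block 3, plot 5: block 3 has {α, ε} and plot 5 has {γ, δ, ε}, leaving only β.
Block 3, plot 4: block 3 has {α, β, ε} and plot 4 has {α, δ}, leaving only γ.
Block 3, plot 1: block 3 has {α, β, γ, ε} and plot 1 has {β, ε}, leaving only δ.
Block 4, plot 1: block 4 has {γ, δ} and plot 1 has {β, δ, ε}, leaving only α.
Block 4, plot 2: block 4 has {α, γ, δ} and plot 2 has {α, γ, δ, ε}, leaving only β.
Block 4, plot 4: block 4 has {α, β, γ, δ} and plot 4 has {α, γ, δ}, leaving only ε.
Block 5 already has {δ} and plot 4 already has {α, γ, δ, ε}, so block 5, plot 4 must be β.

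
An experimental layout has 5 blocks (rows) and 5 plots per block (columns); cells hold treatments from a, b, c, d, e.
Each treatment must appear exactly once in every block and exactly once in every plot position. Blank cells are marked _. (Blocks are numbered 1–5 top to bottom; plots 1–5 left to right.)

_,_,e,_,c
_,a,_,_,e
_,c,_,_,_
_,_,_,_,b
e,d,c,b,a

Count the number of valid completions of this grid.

3

Block 1, plot 1: eliminating its block and plot leaves {a, b, d}.
Block 1, plot 2: eliminating its block and plot leaves {b}.
Block 1, plot 4: eliminating its block and plot leaves {a, d}.
Block 2, plot 1: eliminating its block and plot leaves {b, c, d}.
Block 2, plot 3: eliminating its block and plot leaves {b, d}.
Block 2, plot 4: eliminating its block and plot leaves {c, d}.
Block 3, plot 1: eliminating its block and plot leaves {a, b, d}.
Block 3, plot 3: eliminating its block and plot leaves {a, b, d}.
Block 3, plot 4: eliminating its block and plot leaves {a, d, e}.
Block 3, plot 5: eliminating its block and plot leaves {d}.
Block 4, plot 1: eliminating its block and plot leaves {a, c, d}.
Block 4, plot 2: eliminating its block and plot leaves {e}.
Block 4, plot 3: eliminating its block and plot leaves {a, d}.
Block 4, plot 4: eliminating its block and plot leaves {a, c, d, e}.
Enumerating the assignments across these blanks that avoid any block or plot repeat gives 3 completions.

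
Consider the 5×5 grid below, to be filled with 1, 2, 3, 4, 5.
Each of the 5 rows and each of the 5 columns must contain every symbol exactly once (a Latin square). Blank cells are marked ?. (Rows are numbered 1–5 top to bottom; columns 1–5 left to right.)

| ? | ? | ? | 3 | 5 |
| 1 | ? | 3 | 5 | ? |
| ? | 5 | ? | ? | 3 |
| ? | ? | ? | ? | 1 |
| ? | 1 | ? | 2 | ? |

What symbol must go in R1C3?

Row 4, column 4: row 4 has {1} and column 4 has {2, 3, 5}, leaving only 4.
Row 3, column 4: row 3 has {3, 5} and column 4 has {2, 3, 4, 5}, leaving only 1.
Row 5, column 5: row 5 has {1, 2} and column 5 has {1, 3, 5}, leaving only 4.
Row 2, column 5: row 2 has {1, 3, 5} and column 5 has {1, 3, 4, 5}, leaving only 2.
Row 2, column 2: row 2 has {1, 2, 3, 5} and column 2 has {1, 5}, leaving only 4.
Row 1, column 2: row 1 has {3, 5} and column 2 has {1, 4, 5}, leaving only 2.
Row 1, column 1: row 1 has {2, 3, 5} and column 1 has {1}, leaving only 4.
Row 1 already has {2, 3, 4, 5} and column 3 already has {3}, so row 1, column 3 must be 1.

1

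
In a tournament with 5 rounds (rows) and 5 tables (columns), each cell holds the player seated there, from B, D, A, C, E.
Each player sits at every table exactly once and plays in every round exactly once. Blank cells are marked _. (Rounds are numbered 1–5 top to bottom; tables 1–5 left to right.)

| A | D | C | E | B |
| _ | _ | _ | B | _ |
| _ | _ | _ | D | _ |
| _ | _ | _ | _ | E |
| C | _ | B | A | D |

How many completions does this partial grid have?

Round 2, table 1: eliminating its round and table leaves {D, E}.
Round 2, table 2: eliminating its round and table leaves {A, C, E}.
Round 2, table 3: eliminating its round and table leaves {D, A, E}.
Round 2, table 5: eliminating its round and table leaves {A, C}.
Round 3, table 1: eliminating its round and table leaves {B, E}.
Round 3, table 2: eliminating its round and table leaves {B, A, C, E}.
Round 3, table 3: eliminating its round and table leaves {A, E}.
Round 3, table 5: eliminating its round and table leaves {A, C}.
Round 4, table 1: eliminating its round and table leaves {B, D}.
Round 4, table 2: eliminating its round and table leaves {B, A, C}.
Round 4, table 3: eliminating its round and table leaves {D, A}.
Round 4, table 4: eliminating its round and table leaves {C}.
Round 5, table 2: eliminating its round and table leaves {E}.
Enumerating the assignments across these blanks that avoid any round or table repeat gives 3 completions.

3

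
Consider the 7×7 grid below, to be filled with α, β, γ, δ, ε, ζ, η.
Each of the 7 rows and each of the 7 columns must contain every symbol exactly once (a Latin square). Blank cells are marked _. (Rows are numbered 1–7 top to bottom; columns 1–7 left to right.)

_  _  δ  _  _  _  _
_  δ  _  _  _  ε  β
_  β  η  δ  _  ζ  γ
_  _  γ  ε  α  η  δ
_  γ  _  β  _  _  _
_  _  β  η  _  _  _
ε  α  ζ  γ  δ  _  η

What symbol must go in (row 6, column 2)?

ε

Row 2, column 3: row 2 has {β, δ, ε} and column 3 has {β, γ, δ, ζ, η}, leaving only α.
Row 2, column 4: row 2 has {α, β, δ, ε} and column 4 has {β, γ, δ, ε, η}, leaving only ζ.
Row 1, column 4: row 1 has {δ} and column 4 has {β, γ, δ, ε, ζ, η}, leaving only α.
Row 3, column 1: row 3 has {β, γ, δ, ζ, η} and column 1 has {ε}, leaving only α.
Row 3, column 5: row 3 has {α, β, γ, δ, ζ, η} and column 5 has {α, δ}, leaving only ε.
Row 4, column 2: row 4 has {α, γ, δ, ε, η} and column 2 has {α, β, γ, δ}, leaving only ζ.
Row 6 already has {β, η} and column 2 already has {α, β, γ, δ, ζ}, so row 6, column 2 must be ε.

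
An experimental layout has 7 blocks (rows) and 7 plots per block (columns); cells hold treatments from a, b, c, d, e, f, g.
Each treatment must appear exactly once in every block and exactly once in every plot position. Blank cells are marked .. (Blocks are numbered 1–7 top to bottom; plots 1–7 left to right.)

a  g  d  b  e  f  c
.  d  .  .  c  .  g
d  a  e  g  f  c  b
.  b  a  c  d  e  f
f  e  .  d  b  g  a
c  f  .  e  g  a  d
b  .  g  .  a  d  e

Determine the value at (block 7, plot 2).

c

Block 7 already has {a, b, d, e, g} and plot 2 already has {a, b, d, e, f, g}, so block 7, plot 2 must be c.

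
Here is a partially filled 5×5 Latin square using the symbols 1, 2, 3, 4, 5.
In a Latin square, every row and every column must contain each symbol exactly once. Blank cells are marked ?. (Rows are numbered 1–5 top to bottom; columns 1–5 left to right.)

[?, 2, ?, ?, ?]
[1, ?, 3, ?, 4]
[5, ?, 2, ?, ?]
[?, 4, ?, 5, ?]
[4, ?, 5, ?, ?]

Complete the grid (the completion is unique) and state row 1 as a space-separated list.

Row 1, column 1: row 1 has {2} and column 1 has {1, 4, 5}, leaving only 3.
Row 2, column 2: row 2 has {1, 3, 4} and column 2 has {2, 4}, leaving only 5.
Row 2, column 4: row 2 has {1, 3, 4, 5} and column 4 has {5}, leaving only 2.
Row 4, column 1: row 4 has {4, 5} and column 1 has {1, 3, 4, 5}, leaving only 2.
Row 4, column 3: row 4 has {2, 4, 5} and column 3 has {2, 3, 5}, leaving only 1.
Row 1, column 3: row 1 has {2, 3} and column 3 has {1, 2, 3, 5}, leaving only 4.
Row 1, column 4: row 1 has {2, 3, 4} and column 4 has {2, 5}, leaving only 1.
Row 1, column 5: row 1 has {1, 2, 3, 4} and column 5 has {4}, leaving only 5.
So row 1 reads: 3 2 4 1 5.

3 2 4 1 5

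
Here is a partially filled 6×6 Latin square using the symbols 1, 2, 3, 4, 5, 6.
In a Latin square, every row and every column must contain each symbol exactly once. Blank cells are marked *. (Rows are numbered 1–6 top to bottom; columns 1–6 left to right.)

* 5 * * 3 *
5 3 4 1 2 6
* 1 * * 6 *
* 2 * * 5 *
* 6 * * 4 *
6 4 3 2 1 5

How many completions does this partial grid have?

Row 1, column 1: eliminating its row and column leaves {1, 2, 4}.
Row 1, column 3: eliminating its row and column leaves {1, 2, 6}.
Row 1, column 4: eliminating its row and column leaves {4, 6}.
Row 1, column 6: eliminating its row and column leaves {1, 2, 4}.
Row 3, column 1: eliminating its row and column leaves {2, 3, 4}.
Row 3, column 3: eliminating its row and column leaves {2, 5}.
Row 3, column 4: eliminating its row and column leaves {3, 4, 5}.
Row 3, column 6: eliminating its row and column leaves {2, 3, 4}.
Row 4, column 1: eliminating its row and column leaves {1, 3, 4}.
Row 4, column 3: eliminating its row and column leaves {1, 6}.
Row 4, column 4: eliminating its row and column leaves {3, 4, 6}.
Row 4, column 6: eliminating its row and column leaves {1, 3, 4}.
Row 5, column 1: eliminating its row and column leaves {1, 2, 3}.
Row 5, column 3: eliminating its row and column leaves {1, 2, 5}.
Row 5, column 4: eliminating its row and column leaves {3, 5}.
Row 5, column 6: eliminating its row and column leaves {1, 2, 3}.
Enumerating the assignments across these blanks that avoid any row or column repeat gives 20 completions.

20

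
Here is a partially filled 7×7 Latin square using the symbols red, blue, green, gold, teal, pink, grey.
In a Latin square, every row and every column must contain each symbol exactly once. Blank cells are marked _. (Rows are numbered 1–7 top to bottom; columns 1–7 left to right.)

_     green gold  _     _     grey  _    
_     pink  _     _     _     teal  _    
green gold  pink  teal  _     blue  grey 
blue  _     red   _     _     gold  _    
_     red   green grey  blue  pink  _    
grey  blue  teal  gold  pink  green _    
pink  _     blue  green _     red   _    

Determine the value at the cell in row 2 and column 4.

Row 2, column 3: row 2 has {teal, pink} and column 3 has {red, blue, green, gold, teal, pink}, leaving only grey.
Row 3, column 5: row 3 has {blue, green, gold, teal, pink, grey} and column 5 has {blue, pink}, leaving only red.
Row 1, column 5: row 1 has {green, gold, grey} and column 5 has {red, blue, pink}, leaving only teal.
Row 1, column 1: row 1 has {green, gold, teal, grey} and column 1 has {blue, green, pink, grey}, leaving only red.
Row 2, column 1: row 2 has {teal, pink, grey} and column 1 has {red, blue, green, pink, grey}, leaving only gold.
Row 2, column 5: row 2 has {gold, teal, pink, grey} and column 5 has {red, blue, teal, pink}, leaving only green.
Row 4, column 4: row 4 has {red, blue, gold} and column 4 has {green, gold, teal, grey}, leaving only pink.
Row 1, column 4: row 1 has {red, green, gold, teal, grey} and column 4 has {green, gold, teal, pink, grey}, leaving only blue.
Row 2 already has {green, gold, teal, pink, grey} and column 4 already has {blue, green, gold, teal, pink, grey}, so row 2, column 4 must be red.

red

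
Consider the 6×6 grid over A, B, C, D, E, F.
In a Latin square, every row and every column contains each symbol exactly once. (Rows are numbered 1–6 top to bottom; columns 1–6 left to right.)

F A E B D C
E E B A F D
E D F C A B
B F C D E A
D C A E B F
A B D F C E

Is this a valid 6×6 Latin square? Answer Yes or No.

No

Column 1 contains E twice (at rows 2 and 3), so it is not a permutation.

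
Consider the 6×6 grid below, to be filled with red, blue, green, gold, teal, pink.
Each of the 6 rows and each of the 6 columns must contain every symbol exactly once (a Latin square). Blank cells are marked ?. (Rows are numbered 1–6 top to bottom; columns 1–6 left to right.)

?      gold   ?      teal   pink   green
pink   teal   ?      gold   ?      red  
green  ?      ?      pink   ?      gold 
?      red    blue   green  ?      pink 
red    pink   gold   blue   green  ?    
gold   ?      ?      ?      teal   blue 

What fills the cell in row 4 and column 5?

gold

Row 4 already has {red, blue, green, pink} and column 5 already has {green, teal, pink}, so row 4, column 5 must be gold.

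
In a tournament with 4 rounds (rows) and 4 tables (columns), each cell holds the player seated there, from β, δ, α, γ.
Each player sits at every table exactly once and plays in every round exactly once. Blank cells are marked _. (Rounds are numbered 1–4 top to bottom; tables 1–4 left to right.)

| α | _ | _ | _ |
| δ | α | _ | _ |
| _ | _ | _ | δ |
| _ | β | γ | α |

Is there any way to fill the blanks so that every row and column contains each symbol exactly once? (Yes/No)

No

Round 4, table 1: round 4 together with table 1 already contain {β, δ, α, γ} — every symbol — so nothing can go there. The grid has no valid completion.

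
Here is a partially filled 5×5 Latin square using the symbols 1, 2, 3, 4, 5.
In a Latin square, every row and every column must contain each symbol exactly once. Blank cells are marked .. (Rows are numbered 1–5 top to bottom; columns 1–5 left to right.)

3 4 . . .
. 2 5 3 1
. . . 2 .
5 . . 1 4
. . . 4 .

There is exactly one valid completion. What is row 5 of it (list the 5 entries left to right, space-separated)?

Row 1, column 4: row 1 has {3, 4} and column 4 has {1, 2, 3, 4}, leaving only 5.
Row 1, column 5: row 1 has {3, 4, 5} and column 5 has {1, 4}, leaving only 2.
Row 1, column 3: row 1 has {2, 3, 4, 5} and column 3 has {5}, leaving only 1.
Row 2, column 1: row 2 has {1, 2, 3, 5} and column 1 has {3, 5}, leaving only 4.
Row 3, column 1: row 3 has {2} and column 1 has {3, 4, 5}, leaving only 1.
Row 5, column 1: row 5 has {4} and column 1 has {1, 3, 4, 5}, leaving only 2.
Row 5, column 3: row 5 has {2, 4} and column 3 has {1, 5}, leaving only 3.
Row 5, column 5: row 5 has {2, 3, 4} and column 5 has {1, 2, 4}, leaving only 5.
Row 5, column 2: row 5 has {2, 3, 4, 5} and column 2 has {2, 4}, leaving only 1.
So row 5 reads: 2 1 3 4 5.

2 1 3 4 5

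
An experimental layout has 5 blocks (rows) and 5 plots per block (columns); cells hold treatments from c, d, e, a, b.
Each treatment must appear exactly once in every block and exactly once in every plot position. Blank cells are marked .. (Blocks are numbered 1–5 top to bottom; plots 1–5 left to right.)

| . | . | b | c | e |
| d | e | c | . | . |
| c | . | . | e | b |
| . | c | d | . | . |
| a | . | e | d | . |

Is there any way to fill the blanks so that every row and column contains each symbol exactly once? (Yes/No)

No

Block 1, plot 1: block 1 together with plot 1 already contain {c, d, e, a, b} — every symbol — so nothing can go there. The grid has no valid completion.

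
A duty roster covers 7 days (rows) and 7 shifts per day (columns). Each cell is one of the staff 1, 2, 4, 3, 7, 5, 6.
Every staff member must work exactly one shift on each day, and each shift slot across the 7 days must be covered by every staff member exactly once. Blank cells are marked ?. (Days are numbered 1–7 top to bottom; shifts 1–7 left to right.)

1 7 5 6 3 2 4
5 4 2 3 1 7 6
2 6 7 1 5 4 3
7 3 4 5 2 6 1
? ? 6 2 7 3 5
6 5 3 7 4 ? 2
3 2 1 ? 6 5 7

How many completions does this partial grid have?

Day 5, shift 1: eliminating its day and shift leaves {4}.
Day 5, shift 2: eliminating its day and shift leaves {1}.
Day 6, shift 6: eliminating its day and shift leaves {1}.
Day 7, shift 4: eliminating its day and shift leaves {4}.
Only one assignment across all blanks avoids any day or shift repeat, giving 1 completion.

1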